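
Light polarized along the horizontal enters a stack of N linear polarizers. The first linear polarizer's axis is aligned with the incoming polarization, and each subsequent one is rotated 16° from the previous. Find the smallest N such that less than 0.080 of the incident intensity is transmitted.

First polarizer is aligned with the polarization: full transmission.
Each further stage multiplies by cos²(16°) = 0.924.
After N polarizers: T = 0.924^(N−1). Require T < 0.080 ⇒ N−1 > ln(0.080)/ln(0.924) = 31.96, so N−1 ≥ 32 and N = 33.
Check: N=33 gives T = 0.07977 < 0.080; N=32 gives T = 0.08633.

N = 33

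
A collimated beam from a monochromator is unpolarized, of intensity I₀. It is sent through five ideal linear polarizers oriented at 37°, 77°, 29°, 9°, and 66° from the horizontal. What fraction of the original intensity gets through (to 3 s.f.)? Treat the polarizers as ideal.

≈ 0.0344 I₀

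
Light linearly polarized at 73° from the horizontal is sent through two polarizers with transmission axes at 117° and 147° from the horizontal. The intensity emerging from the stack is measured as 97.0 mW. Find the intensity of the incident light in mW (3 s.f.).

By Malus's law, I₁ = I₀ cos²(117° − 73°) = I₀ cos²(44°) = 0.5174 I₀.
I₂ = I₁ cos²(147° − 117°) = 0.5174 I₀ · cos²(30°) = 0.3881 I₀.
So 97.0 mW = 0.3881 I₀, giving I₀ = 97.0/0.3881 = 249.9 mW.

I₀ ≈ 250 mW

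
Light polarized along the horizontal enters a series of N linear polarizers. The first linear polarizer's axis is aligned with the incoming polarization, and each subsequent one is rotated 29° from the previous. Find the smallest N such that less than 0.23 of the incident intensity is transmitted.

N = 7

First polarizer is aligned with the polarization: full transmission.
Each further stage multiplies by cos²(29°) = 0.765.
After N polarizers: T = 0.765^(N−1). Require T < 0.23 ⇒ N−1 > ln(0.23)/ln(0.765) = 5.49, so N−1 ≥ 6 and N = 7.
Check: N=7 gives T = 0.2004 < 0.23; N=6 gives T = 0.2619.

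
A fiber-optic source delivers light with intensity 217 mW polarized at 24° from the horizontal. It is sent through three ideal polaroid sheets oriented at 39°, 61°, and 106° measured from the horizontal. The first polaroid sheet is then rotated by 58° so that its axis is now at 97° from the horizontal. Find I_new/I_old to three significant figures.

Before rotation:
By Malus's law, I₁ = I₀ cos²(39° − 24°) = I₀ cos²(15°) = 0.933 I₀.
I₂ = I₁ cos²(61° − 39°) = 0.933 I₀ · cos²(22°) = 0.8021 I₀.
I₃ = I₂ cos²(106° − 61°) = 0.8021 I₀ · cos²(45°) = 0.401 I₀.
After rotation:
I₁ = I₀ cos²(97° − 24°) = I₀ cos²(73°) = 0.08548 I₀.
I₂ = I₁ cos²(61° − 97°) = 0.08548 I₀ · cos²(36°) = 0.05595 I₀.
I₃ = I₂ cos²(106° − 61°) = 0.05595 I₀ · cos²(45°) = 0.02797 I₀.
Ratio = 0.02797 / 0.401 = 0.06975.

I_new/I_old ≈ 0.0698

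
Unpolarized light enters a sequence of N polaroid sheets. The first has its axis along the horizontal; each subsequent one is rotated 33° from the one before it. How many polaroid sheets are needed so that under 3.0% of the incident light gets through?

First polarizer halves the unpolarized light: factor 1/2.
Each further stage multiplies by cos²(33°) = 0.7034.
After N polarizers: T = 0.5·0.7034^(N−1). Require T < 0.030 ⇒ N−1 > ln(0.030/0.5)/ln(0.7034) = 8.00, so N−1 ≥ 8 and N = 9.
Check: N=9 gives T = 0.02995 < 0.030; N=8 gives T = 0.04258.

N = 9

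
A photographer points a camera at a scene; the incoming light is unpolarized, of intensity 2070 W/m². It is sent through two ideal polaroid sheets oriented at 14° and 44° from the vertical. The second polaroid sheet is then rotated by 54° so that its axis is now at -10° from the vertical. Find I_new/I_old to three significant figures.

I_new/I_old ≈ 1.11

Before rotation:
Unpolarized light through the first polarizer → I₁ = ½ I₀, now polarized at 14°.
I₂ = I₁ cos²(44° − 14°) = 0.5 I₀ · cos²(30°) = 0.375 I₀.
After rotation:
Unpolarized light through the first polarizer → I₁ = ½ I₀, now polarized at 14°.
I₂ = I₁ cos²(-10° − 14°) = 0.5 I₀ · cos²(24°) = 0.4173 I₀.
Ratio = 0.4173 / 0.375 = 1.113.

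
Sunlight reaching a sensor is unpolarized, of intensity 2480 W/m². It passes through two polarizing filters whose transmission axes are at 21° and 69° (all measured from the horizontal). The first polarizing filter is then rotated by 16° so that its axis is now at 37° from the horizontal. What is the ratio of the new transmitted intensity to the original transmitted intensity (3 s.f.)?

Before rotation:
Unpolarized light through the first polarizer → I₁ = ½ I₀, now polarized at 21°.
I₂ = I₁ cos²(69° − 21°) = 0.5 I₀ · cos²(48°) = 0.2239 I₀.
After rotation:
Unpolarized light through the first polarizer → I₁ = ½ I₀, now polarized at 37°.
I₂ = I₁ cos²(69° − 37°) = 0.5 I₀ · cos²(32°) = 0.3596 I₀.
Ratio = 0.3596 / 0.2239 = 1.606.

I_new/I_old ≈ 1.61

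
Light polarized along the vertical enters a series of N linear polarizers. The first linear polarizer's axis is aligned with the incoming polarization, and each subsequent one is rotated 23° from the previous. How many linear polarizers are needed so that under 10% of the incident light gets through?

N = 15

First polarizer is aligned with the polarization: full transmission.
Each further stage multiplies by cos²(23°) = 0.8473.
After N polarizers: T = 0.8473^(N−1). Require T < 0.10 ⇒ N−1 > ln(0.10)/ln(0.8473) = 13.90, so N−1 ≥ 14 and N = 15.
Check: N=15 gives T = 0.09834 < 0.10; N=14 gives T = 0.1161.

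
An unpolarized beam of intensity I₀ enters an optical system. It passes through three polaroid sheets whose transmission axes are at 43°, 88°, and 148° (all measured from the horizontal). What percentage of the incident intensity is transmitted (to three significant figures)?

Unpolarized light through the first polarizer → I₁ = ½ I₀, now polarized at 43°.
I₂ = I₁ cos²(88° − 43°) = 0.5 I₀ · cos²(45°) = 0.25 I₀.
I₃ = I₂ cos²(148° − 88°) = 0.25 I₀ · cos²(60°) = 0.0625 I₀.
That is 6.25% of the incident intensity.

≈ 6.25%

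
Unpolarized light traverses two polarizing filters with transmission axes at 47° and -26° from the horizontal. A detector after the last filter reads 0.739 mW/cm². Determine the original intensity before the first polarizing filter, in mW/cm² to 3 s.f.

I₀ ≈ 17.3 mW/cm²

Unpolarized light through the first polarizer → I₁ = ½ I₀, now polarized at 47°.
I₂ = I₁ cos²(-26° − 47°) = 0.5 I₀ · cos²(73°) = 0.04274 I₀.
So 0.739 mW/cm² = 0.04274 I₀, giving I₀ = 0.739/0.04274 = 17.29 mW/cm².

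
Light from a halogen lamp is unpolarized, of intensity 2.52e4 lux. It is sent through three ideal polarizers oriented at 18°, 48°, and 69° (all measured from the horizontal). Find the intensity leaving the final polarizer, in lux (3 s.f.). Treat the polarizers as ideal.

Unpolarized light through the first polarizer → I₁ = 2.52e4 lux/2 = 1.26e+04 lux, polarized at 18°.
I₂ = I₁ · cos²(30°) = 1.26e+04 · 0.75 = 9450 lux.
I₃ = I₂ · cos²(21°) = 9450 · 0.8716 = 8236 lux.

I ≈ 8240 lux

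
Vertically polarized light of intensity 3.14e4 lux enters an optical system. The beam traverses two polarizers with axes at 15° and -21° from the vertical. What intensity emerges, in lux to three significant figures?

I ≈ 1.92e4 lux

I₁ = 3.14e4 lux · cos²(15°) = 2.93e+04 lux.
I₂ = I₁ · cos²(36°) = 2.93e+04 · 0.6545 = 1.917e+04 lux.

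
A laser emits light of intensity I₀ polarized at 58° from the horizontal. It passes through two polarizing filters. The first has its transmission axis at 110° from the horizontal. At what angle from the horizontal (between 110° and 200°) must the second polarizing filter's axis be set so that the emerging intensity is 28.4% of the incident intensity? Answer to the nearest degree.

I₁ = I₀ cos²(110° − 58°) = I₀ cos²(52°) = 0.379 I₀.
Need I₂/I₀ = 0.284, so cos²(θ − 110°) = 0.284 / 0.379 = 0.7493.
θ − 110° = arccos(√0.7493) = 30.0°, giving θ ≈ 110 + 30.0 = 140.0°.

θ ≈ 140°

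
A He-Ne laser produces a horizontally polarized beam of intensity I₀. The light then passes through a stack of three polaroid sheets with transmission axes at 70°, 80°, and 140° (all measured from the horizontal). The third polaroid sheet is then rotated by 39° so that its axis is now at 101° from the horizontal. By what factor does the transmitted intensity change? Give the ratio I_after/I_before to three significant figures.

I_new/I_old ≈ 3.49

Before rotation:
I₁ = I₀ cos²(70° − 0°) = I₀ cos²(70°) = 0.117 I₀.
I₂ = I₁ cos²(80° − 70°) = 0.117 I₀ · cos²(10°) = 0.1135 I₀.
I₃ = I₂ cos²(140° − 80°) = 0.1135 I₀ · cos²(60°) = 0.02836 I₀.
After rotation:
I₁ = I₀ cos²(70° − 0°) = I₀ cos²(70°) = 0.117 I₀.
I₂ = I₁ cos²(80° − 70°) = 0.117 I₀ · cos²(10°) = 0.1135 I₀.
I₃ = I₂ cos²(101° − 80°) = 0.1135 I₀ · cos²(21°) = 0.09888 I₀.
Ratio = 0.09888 / 0.02836 = 3.486.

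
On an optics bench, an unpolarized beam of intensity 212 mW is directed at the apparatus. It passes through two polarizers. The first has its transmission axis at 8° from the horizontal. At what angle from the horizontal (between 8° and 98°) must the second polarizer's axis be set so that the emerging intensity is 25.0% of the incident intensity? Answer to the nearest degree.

θ ≈ 53°

Unpolarized light through the first polarizer → I₁ = ½ I₀, now polarized at 8°.
Need I₂/I₀ = 0.25, so cos²(θ − 8°) = 0.25 / 0.5 = 0.5.
θ − 8° = arccos(√0.5) = 45.0°, giving θ ≈ 8 + 45.0 = 53.0°.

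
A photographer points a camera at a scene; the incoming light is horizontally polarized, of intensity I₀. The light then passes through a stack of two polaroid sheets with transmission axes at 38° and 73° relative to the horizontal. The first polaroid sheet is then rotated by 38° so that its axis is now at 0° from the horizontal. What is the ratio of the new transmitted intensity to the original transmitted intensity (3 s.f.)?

I_new/I_old ≈ 0.205

Before rotation:
I₁ = I₀ cos²(38° − 0°) = I₀ cos²(38°) = 0.621 I₀.
I₂ = I₁ cos²(73° − 38°) = 0.621 I₀ · cos²(35°) = 0.4167 I₀.
After rotation:
I₁ = I₀ cos²(0° − 0°) = I₀ cos²(0°) = 1 I₀.
I₂ = I₁ cos²(73° − 0°) = 1 I₀ · cos²(73°) = 0.08548 I₀.
Ratio = 0.08548 / 0.4167 = 0.2052.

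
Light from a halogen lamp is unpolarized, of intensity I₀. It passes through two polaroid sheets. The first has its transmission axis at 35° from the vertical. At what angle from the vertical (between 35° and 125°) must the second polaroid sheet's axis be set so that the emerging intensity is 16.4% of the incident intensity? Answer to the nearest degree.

θ ≈ 90°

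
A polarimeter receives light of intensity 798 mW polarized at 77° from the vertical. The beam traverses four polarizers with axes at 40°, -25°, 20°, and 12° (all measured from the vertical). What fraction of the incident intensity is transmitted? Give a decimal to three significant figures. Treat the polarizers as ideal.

I₁ = 798 mW · cos²(37°) = 509 mW.
I₂ = I₁ · cos²(65°) = 509 · 0.1786 = 90.91 mW.
I₃ = I₂ · cos²(45°) = 90.91 · 0.5 = 45.45 mW.
I₄ = I₃ · cos²(8°) = 45.45 · 0.9806 = 44.57 mW.
Transmitted fraction = 0.05586.

I/I₀ ≈ 0.0559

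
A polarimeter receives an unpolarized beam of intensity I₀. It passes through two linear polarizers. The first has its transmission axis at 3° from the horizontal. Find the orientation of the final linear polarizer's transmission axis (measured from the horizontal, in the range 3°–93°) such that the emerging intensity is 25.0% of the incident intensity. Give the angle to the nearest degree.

θ ≈ 48°

Unpolarized light through the first polarizer → I₁ = ½ I₀, now polarized at 3°.
Need I₂/I₀ = 0.25, so cos²(θ − 3°) = 0.25 / 0.5 = 0.5.
θ − 3° = arccos(√0.5) = 45.0°, giving θ ≈ 3 + 45.0 = 48.0°.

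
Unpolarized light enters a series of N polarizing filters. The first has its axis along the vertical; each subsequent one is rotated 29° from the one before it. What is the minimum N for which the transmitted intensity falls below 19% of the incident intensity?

First polarizer halves the unpolarized light: factor 1/2.
Each further stage multiplies by cos²(29°) = 0.765.
After N polarizers: T = 0.5·0.765^(N−1). Require T < 0.19 ⇒ N−1 > ln(0.19/0.5)/ln(0.765) = 3.61, so N−1 ≥ 4 and N = 5.
Check: N=5 gives T = 0.1712 < 0.19; N=4 gives T = 0.2238.

N = 5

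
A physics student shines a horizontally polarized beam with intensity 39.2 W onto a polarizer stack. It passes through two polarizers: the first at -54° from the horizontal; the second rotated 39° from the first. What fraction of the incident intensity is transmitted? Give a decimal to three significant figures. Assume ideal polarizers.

I/I₀ ≈ 0.209

I₁ = 39.2 W · cos²(54°) = 13.54 W.
I₂ = I₁ · cos²(39°) = 13.54 · 0.604 = 8.18 W.
Transmitted fraction = 0.2087.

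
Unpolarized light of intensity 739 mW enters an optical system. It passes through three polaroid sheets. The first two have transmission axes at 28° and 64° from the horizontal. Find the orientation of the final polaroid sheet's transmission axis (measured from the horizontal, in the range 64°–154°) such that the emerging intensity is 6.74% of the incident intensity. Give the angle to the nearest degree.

Unpolarized light through the first polarizer → I₁ = ½ I₀, now polarized at 28°.
I₂ = I₁ cos²(64° − 28°) = 0.5 I₀ · cos²(36°) = 0.3273 I₀.
Need I₃/I₀ = 0.0674, so cos²(θ − 64°) = 0.0674 / 0.3273 = 0.206.
θ − 64° = arccos(√0.206) = 63.0°, giving θ ≈ 64 + 63.0 = 127.0°.

θ ≈ 127°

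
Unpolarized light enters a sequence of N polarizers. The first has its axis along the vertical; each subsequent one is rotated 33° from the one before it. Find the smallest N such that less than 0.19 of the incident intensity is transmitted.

N = 4

First polarizer halves the unpolarized light: factor 1/2.
Each further stage multiplies by cos²(33°) = 0.7034.
After N polarizers: T = 0.5·0.7034^(N−1). Require T < 0.19 ⇒ N−1 > ln(0.19/0.5)/ln(0.7034) = 2.75, so N−1 ≥ 3 and N = 4.
Check: N=4 gives T = 0.174 < 0.19; N=3 gives T = 0.2474.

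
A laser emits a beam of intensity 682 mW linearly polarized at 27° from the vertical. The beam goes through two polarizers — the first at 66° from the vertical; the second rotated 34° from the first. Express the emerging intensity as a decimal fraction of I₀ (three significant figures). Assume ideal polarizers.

By Malus's law, I₁ = 682 mW · cos²(39°) = 411.9 mW.
I₂ = I₁ · cos²(34°) = 411.9 · 0.6873 = 283.1 mW.
Transmitted fraction = 0.4151.

I/I₀ ≈ 0.415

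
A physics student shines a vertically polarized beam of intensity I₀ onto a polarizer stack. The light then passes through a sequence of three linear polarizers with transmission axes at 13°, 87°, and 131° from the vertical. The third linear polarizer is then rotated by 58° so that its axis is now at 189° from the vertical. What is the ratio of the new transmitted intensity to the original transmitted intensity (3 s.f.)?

I_new/I_old ≈ 0.0835

Before rotation:
By Malus's law, I₁ = I₀ cos²(13° − 0°) = I₀ cos²(13°) = 0.9494 I₀.
I₂ = I₁ cos²(87° − 13°) = 0.9494 I₀ · cos²(74°) = 0.07213 I₀.
I₃ = I₂ cos²(131° − 87°) = 0.07213 I₀ · cos²(44°) = 0.03732 I₀.
After rotation:
I₁ = I₀ cos²(13° − 0°) = I₀ cos²(13°) = 0.9494 I₀.
I₂ = I₁ cos²(87° − 13°) = 0.9494 I₀ · cos²(74°) = 0.07213 I₀.
Angle between axes 2 and 3: 78°. I₃ = 0.07213 I₀ · cos²(78°) = 0.003118 I₀.
Ratio = 0.003118 / 0.03732 = 0.08354.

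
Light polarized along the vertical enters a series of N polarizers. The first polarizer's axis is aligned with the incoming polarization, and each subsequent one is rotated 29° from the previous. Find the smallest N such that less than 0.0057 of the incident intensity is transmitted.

First polarizer is aligned with the polarization: full transmission.
Each further stage multiplies by cos²(29°) = 0.765.
After N polarizers: T = 0.765^(N−1). Require T < 0.0057 ⇒ N−1 > ln(0.0057)/ln(0.765) = 19.29, so N−1 ≥ 20 and N = 21.
Check: N=21 gives T = 0.004707 < 0.0057; N=20 gives T = 0.006154.

N = 21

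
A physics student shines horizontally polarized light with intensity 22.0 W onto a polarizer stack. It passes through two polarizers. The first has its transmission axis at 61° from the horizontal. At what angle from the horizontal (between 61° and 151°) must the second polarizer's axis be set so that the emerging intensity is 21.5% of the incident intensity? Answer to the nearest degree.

By Malus's law, I₁ = I₀ cos²(61° − 0°) = I₀ cos²(61°) = 0.235 I₀.
Need I₂/I₀ = 0.215, so cos²(θ − 61°) = 0.215 / 0.235 = 0.9147.
θ − 61° = arccos(√0.9147) = 17.0°, giving θ ≈ 61 + 17.0 = 78.0°.

θ ≈ 78°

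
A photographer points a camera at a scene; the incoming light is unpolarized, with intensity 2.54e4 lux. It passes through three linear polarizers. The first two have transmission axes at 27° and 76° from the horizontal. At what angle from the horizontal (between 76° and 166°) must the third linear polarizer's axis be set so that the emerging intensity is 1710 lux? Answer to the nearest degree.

θ ≈ 132°

Unpolarized light through the first polarizer → I₁ = ½ I₀, now polarized at 27°.
I₂ = I₁ cos²(76° − 27°) = 0.5 I₀ · cos²(49°) = 0.2152 I₀.
Target fraction: 1710 / 2.54e4 lux = 0.06732 of I₀.
Need I₃/I₀ = 0.06732, so cos²(θ − 76°) = 0.06732 / 0.2152 = 0.3128.
θ − 76° = arccos(√0.3128) = 56.0°, giving θ ≈ 76 + 56.0 = 132.0°.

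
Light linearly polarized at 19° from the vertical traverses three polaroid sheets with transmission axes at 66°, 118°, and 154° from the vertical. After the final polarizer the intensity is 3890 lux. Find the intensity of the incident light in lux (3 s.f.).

I₀ ≈ 3.37e4 lux

I₁ = I₀ cos²(66° − 19°) = I₀ cos²(47°) = 0.4651 I₀.
I₂ = I₁ cos²(118° − 66°) = 0.4651 I₀ · cos²(52°) = 0.1763 I₀.
I₃ = I₂ cos²(154° − 118°) = 0.1763 I₀ · cos²(36°) = 0.1154 I₀.
So 3890 lux = 0.1154 I₀, giving I₀ = 3890/0.1154 = 3.371e+04 lux.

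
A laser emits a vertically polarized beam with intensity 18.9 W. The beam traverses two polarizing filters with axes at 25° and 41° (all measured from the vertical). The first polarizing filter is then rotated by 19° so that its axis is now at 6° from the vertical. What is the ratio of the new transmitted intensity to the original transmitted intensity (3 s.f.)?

Before rotation:
I₁ = I₀ cos²(25° − 0°) = I₀ cos²(25°) = 0.8214 I₀.
I₂ = I₁ cos²(41° − 25°) = 0.8214 I₀ · cos²(16°) = 0.759 I₀.
After rotation:
I₁ = I₀ cos²(6° − 0°) = I₀ cos²(6°) = 0.9891 I₀.
I₂ = I₁ cos²(41° − 6°) = 0.9891 I₀ · cos²(35°) = 0.6637 I₀.
Ratio = 0.6637 / 0.759 = 0.8744.

I_new/I_old ≈ 0.874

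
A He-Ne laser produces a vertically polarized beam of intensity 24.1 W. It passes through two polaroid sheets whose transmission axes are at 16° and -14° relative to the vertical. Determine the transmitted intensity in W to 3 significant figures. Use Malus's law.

I ≈ 16.7 W

By Malus's law, I₁ = 24.1 W · cos²(16°) = 22.27 W.
I₂ = I₁ · cos²(30°) = 22.27 · 0.75 = 16.7 W.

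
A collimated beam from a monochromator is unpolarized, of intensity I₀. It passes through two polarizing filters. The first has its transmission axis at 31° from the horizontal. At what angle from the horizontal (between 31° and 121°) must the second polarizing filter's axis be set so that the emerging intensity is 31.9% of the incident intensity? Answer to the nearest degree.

θ ≈ 68°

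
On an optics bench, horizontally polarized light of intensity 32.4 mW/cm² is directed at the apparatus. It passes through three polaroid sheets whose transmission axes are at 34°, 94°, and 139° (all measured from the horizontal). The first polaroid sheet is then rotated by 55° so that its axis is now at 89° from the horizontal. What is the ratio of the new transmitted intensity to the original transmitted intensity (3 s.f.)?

I_new/I_old ≈ 0.00176

Before rotation:
I₁ = I₀ cos²(34° − 0°) = I₀ cos²(34°) = 0.6873 I₀.
I₂ = I₁ cos²(94° − 34°) = 0.6873 I₀ · cos²(60°) = 0.1718 I₀.
I₃ = I₂ cos²(139° − 94°) = 0.1718 I₀ · cos²(45°) = 0.08591 I₀.
After rotation:
I₁ = I₀ cos²(89° − 0°) = I₀ cos²(89°) = 0.0003046 I₀.
I₂ = I₁ cos²(94° − 89°) = 0.0003046 I₀ · cos²(5°) = 0.0003023 I₀.
I₃ = I₂ cos²(139° − 94°) = 0.0003023 I₀ · cos²(45°) = 0.0001511 I₀.
Ratio = 0.0001511 / 0.08591 = 0.001759.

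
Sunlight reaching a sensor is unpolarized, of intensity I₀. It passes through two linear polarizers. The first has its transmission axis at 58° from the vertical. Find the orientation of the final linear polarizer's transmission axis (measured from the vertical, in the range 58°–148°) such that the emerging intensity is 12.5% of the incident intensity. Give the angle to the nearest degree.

Unpolarized light through the first polarizer → I₁ = ½ I₀, now polarized at 58°.
Need I₂/I₀ = 0.125, so cos²(θ − 58°) = 0.125 / 0.5 = 0.25.
θ − 58° = arccos(√0.25) = 60.0°, giving θ ≈ 58 + 60.0 = 118.0°.

θ ≈ 118°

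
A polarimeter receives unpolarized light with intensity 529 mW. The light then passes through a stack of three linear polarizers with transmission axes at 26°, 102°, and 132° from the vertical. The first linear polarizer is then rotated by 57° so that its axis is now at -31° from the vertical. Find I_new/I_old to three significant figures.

I_new/I_old ≈ 7.95

Before rotation:
Unpolarized light through the first polarizer → I₁ = ½ I₀, now polarized at 26°.
I₂ = I₁ cos²(102° − 26°) = 0.5 I₀ · cos²(76°) = 0.02926 I₀.
I₃ = I₂ cos²(132° − 102°) = 0.02926 I₀ · cos²(30°) = 0.02195 I₀.
After rotation:
Unpolarized light through the first polarizer → I₁ = ½ I₀, now polarized at -31°.
Angle between axes 1 and 2: 47°. I₂ = 0.5 I₀ · cos²(47°) = 0.2326 I₀.
I₃ = I₂ cos²(132° − 102°) = 0.2326 I₀ · cos²(30°) = 0.1744 I₀.
Ratio = 0.1744 / 0.02195 = 7.947.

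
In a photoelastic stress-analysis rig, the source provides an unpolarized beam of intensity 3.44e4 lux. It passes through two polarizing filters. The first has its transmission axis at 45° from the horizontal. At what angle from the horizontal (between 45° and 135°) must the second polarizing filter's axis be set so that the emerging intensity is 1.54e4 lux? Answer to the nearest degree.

θ ≈ 64°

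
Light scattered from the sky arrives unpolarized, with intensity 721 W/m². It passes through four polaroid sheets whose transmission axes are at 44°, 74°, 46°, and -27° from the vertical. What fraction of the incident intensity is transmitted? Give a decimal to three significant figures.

I/I₀ ≈ 0.0250

Unpolarized light through the first polarizer → I₁ = 721 W/m²/2 = 360.5 W/m², polarized at 44°.
I₂ = I₁ · cos²(30°) = 360.5 · 0.75 = 270.4 W/m².
I₃ = I₂ · cos²(28°) = 270.4 · 0.7796 = 210.8 W/m².
I₄ = I₃ · cos²(73°) = 210.8 · 0.08548 = 18.02 W/m².
Transmitted fraction = 0.02499.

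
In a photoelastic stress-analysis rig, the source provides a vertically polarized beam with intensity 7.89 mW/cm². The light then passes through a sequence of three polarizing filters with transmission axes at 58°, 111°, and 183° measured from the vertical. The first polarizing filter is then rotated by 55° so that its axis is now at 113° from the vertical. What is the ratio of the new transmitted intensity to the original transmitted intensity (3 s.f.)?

Before rotation:
I₁ = I₀ cos²(58° − 0°) = I₀ cos²(58°) = 0.2808 I₀.
I₂ = I₁ cos²(111° − 58°) = 0.2808 I₀ · cos²(53°) = 0.1017 I₀.
I₃ = I₂ cos²(183° − 111°) = 0.1017 I₀ · cos²(72°) = 0.009712 I₀.
After rotation:
I₁ = I₀ cos²(113° − 0°) = I₀ cos²(67°) = 0.1527 I₀.
I₂ = I₁ cos²(111° − 113°) = 0.1527 I₀ · cos²(2°) = 0.1525 I₀.
I₃ = I₂ cos²(183° − 111°) = 0.1525 I₀ · cos²(72°) = 0.01456 I₀.
Ratio = 0.01456 / 0.009712 = 1.499.

I_new/I_old ≈ 1.50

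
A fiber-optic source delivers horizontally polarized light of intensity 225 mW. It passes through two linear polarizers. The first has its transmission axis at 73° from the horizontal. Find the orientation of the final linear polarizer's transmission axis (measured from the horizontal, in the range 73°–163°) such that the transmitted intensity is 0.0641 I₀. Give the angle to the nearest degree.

I₁ = I₀ cos²(73° − 0°) = I₀ cos²(73°) = 0.08548 I₀.
Need I₂/I₀ = 0.0641, so cos²(θ − 73°) = 0.0641 / 0.08548 = 0.7499.
θ − 73° = arccos(√0.7499) = 30.0°, giving θ ≈ 73 + 30.0 = 103.0°.

θ ≈ 103°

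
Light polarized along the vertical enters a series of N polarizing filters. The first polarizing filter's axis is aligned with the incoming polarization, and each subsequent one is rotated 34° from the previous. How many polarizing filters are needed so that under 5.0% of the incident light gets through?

First polarizer is aligned with the polarization: full transmission.
Each further stage multiplies by cos²(34°) = 0.6873.
After N polarizers: T = 0.6873^(N−1). Require T < 0.050 ⇒ N−1 > ln(0.050)/ln(0.6873) = 7.99, so N−1 ≥ 8 and N = 9.
Check: N=9 gives T = 0.0498 < 0.050; N=8 gives T = 0.07245.

N = 9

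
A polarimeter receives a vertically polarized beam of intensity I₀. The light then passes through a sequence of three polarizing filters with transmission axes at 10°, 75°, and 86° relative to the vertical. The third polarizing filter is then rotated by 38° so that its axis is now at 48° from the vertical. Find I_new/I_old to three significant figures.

Before rotation:
I₁ = I₀ cos²(10° − 0°) = I₀ cos²(10°) = 0.9698 I₀.
I₂ = I₁ cos²(75° − 10°) = 0.9698 I₀ · cos²(65°) = 0.1732 I₀.
I₃ = I₂ cos²(86° − 75°) = 0.1732 I₀ · cos²(11°) = 0.1669 I₀.
After rotation:
I₁ = I₀ cos²(10° − 0°) = I₀ cos²(10°) = 0.9698 I₀.
I₂ = I₁ cos²(75° − 10°) = 0.9698 I₀ · cos²(65°) = 0.1732 I₀.
I₃ = I₂ cos²(48° − 75°) = 0.1732 I₀ · cos²(27°) = 0.1375 I₀.
Ratio = 0.1375 / 0.1669 = 0.8239.

I_new/I_old ≈ 0.824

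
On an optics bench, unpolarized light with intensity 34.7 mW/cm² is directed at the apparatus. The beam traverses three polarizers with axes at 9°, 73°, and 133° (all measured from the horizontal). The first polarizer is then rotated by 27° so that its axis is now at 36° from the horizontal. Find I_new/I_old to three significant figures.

I_new/I_old ≈ 3.32

Before rotation:
Unpolarized light through the first polarizer → I₁ = ½ I₀, now polarized at 9°.
I₂ = I₁ cos²(73° − 9°) = 0.5 I₀ · cos²(64°) = 0.09608 I₀.
I₃ = I₂ cos²(133° − 73°) = 0.09608 I₀ · cos²(60°) = 0.02402 I₀.
After rotation:
Unpolarized light through the first polarizer → I₁ = ½ I₀, now polarized at 36°.
I₂ = I₁ cos²(73° − 36°) = 0.5 I₀ · cos²(37°) = 0.3189 I₀.
I₃ = I₂ cos²(133° − 73°) = 0.3189 I₀ · cos²(60°) = 0.07973 I₀.
Ratio = 0.07973 / 0.02402 = 3.319.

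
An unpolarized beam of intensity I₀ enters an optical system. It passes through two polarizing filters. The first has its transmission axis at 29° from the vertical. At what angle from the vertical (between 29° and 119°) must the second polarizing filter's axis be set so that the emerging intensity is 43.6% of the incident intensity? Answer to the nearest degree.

θ ≈ 50°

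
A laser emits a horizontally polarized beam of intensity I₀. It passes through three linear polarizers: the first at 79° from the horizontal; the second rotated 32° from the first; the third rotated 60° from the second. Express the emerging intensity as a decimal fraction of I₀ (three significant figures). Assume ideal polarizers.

≈ 0.00655 I₀

I₁ = I₀ cos²(79° − 0°) = I₀ cos²(79°) = 0.03641 I₀.
I₂ = I₁ cos²(32°) = 0.03641 · 0.7192 I₀ = 0.02618 I₀.
I₃ = I₂ cos²(60°) = 0.02618 · 0.25 I₀ = 0.006546 I₀.
Transmitted fraction = 0.006546.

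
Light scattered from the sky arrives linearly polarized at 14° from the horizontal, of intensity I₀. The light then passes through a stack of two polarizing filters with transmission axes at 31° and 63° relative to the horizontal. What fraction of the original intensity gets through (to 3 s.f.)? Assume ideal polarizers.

I₁ = I₀ cos²(31° − 14°) = I₀ cos²(17°) = 0.9145 I₀.
I₂ = I₁ cos²(63° − 31°) = 0.9145 I₀ · cos²(32°) = 0.6577 I₀.
Transmitted fraction = 0.6577.

≈ 0.658 I₀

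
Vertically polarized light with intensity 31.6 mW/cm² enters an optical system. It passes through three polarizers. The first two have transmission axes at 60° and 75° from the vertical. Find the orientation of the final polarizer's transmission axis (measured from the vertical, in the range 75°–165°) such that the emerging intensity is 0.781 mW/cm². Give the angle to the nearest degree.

θ ≈ 146°

I₁ = I₀ cos²(60° − 0°) = I₀ cos²(60°) = 0.25 I₀.
I₂ = I₁ cos²(75° − 60°) = 0.25 I₀ · cos²(15°) = 0.2333 I₀.
Target fraction: 0.781 / 31.6 mW/cm² = 0.02472 of I₀.
Need I₃/I₀ = 0.02472, so cos²(θ − 75°) = 0.02472 / 0.2333 = 0.106.
θ − 75° = arccos(√0.106) = 71.0°, giving θ ≈ 75 + 71.0 = 146.0°.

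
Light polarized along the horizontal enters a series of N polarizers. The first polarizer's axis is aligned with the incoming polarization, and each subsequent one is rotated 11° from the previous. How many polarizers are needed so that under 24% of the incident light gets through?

N = 40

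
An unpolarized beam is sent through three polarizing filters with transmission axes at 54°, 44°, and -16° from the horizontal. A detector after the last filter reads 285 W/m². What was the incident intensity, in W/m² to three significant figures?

Unpolarized light through the first polarizer → I₁ = ½ I₀, now polarized at 54°.
I₂ = I₁ cos²(44° − 54°) = 0.5 I₀ · cos²(10°) = 0.4849 I₀.
I₃ = I₂ cos²(-16° − 44°) = 0.4849 I₀ · cos²(60°) = 0.1212 I₀.
So 285 W/m² = 0.1212 I₀, giving I₀ = 285/0.1212 = 2351 W/m².

I₀ ≈ 2350 W/m²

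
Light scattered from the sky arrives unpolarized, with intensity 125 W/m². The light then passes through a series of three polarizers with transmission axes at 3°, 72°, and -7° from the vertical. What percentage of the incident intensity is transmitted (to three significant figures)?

≈ 0.234%

Unpolarized light through the first polarizer → I₁ = 125 W/m²/2 = 62.5 W/m², polarized at 3°.
I₂ = I₁ · cos²(69°) = 62.5 · 0.1284 = 8.027 W/m².
I₃ = I₂ · cos²(79°) = 8.027 · 0.03641 = 0.2922 W/m².
That is 0.2338% of the incident intensity.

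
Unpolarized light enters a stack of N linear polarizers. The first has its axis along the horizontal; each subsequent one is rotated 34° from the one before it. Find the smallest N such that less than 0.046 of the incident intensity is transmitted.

N = 8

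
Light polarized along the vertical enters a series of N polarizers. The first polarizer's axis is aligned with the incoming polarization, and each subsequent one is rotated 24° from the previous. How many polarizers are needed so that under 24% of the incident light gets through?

N = 9

First polarizer is aligned with the polarization: full transmission.
Each further stage multiplies by cos²(24°) = 0.8346.
After N polarizers: T = 0.8346^(N−1). Require T < 0.24 ⇒ N−1 > ln(0.24)/ln(0.8346) = 7.89, so N−1 ≥ 8 and N = 9.
Check: N=9 gives T = 0.2353 < 0.24; N=8 gives T = 0.282.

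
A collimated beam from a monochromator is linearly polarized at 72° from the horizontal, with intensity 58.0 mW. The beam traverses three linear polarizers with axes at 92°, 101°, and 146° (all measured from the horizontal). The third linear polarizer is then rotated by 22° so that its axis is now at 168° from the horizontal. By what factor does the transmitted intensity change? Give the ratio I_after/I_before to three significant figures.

I_new/I_old ≈ 0.305

Before rotation:
I₁ = I₀ cos²(92° − 72°) = I₀ cos²(20°) = 0.883 I₀.
I₂ = I₁ cos²(101° − 92°) = 0.883 I₀ · cos²(9°) = 0.8614 I₀.
I₃ = I₂ cos²(146° − 101°) = 0.8614 I₀ · cos²(45°) = 0.4307 I₀.
After rotation:
I₁ = I₀ cos²(92° − 72°) = I₀ cos²(20°) = 0.883 I₀.
I₂ = I₁ cos²(101° − 92°) = 0.883 I₀ · cos²(9°) = 0.8614 I₀.
I₃ = I₂ cos²(168° − 101°) = 0.8614 I₀ · cos²(67°) = 0.1315 I₀.
Ratio = 0.1315 / 0.4307 = 0.3053.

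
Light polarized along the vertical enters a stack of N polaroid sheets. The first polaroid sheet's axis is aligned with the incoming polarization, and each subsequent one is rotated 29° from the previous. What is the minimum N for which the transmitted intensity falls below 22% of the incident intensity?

First polarizer is aligned with the polarization: full transmission.
Each further stage multiplies by cos²(29°) = 0.765.
After N polarizers: T = 0.765^(N−1). Require T < 0.22 ⇒ N−1 > ln(0.22)/ln(0.765) = 5.65, so N−1 ≥ 6 and N = 7.
Check: N=7 gives T = 0.2004 < 0.22; N=6 gives T = 0.2619.

N = 7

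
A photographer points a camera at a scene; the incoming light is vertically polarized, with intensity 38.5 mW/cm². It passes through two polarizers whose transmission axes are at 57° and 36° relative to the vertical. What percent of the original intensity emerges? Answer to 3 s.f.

By Malus's law, I₁ = 38.5 mW/cm² · cos²(57°) = 11.42 mW/cm².
I₂ = I₁ · cos²(21°) = 11.42 · 0.8716 = 9.954 mW/cm².
That is 25.85% of the incident intensity.

≈ 25.9%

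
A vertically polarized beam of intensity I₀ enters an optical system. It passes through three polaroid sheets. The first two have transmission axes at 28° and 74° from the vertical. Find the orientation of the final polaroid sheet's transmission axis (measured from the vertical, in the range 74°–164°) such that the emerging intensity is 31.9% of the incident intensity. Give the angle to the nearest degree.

θ ≈ 97°

By Malus's law, I₁ = I₀ cos²(28° − 0°) = I₀ cos²(28°) = 0.7796 I₀.
I₂ = I₁ cos²(74° − 28°) = 0.7796 I₀ · cos²(46°) = 0.3762 I₀.
Need I₃/I₀ = 0.319, so cos²(θ − 74°) = 0.319 / 0.3762 = 0.848.
θ − 74° = arccos(√0.848) = 22.9°, giving θ ≈ 74 + 22.9 = 96.9°.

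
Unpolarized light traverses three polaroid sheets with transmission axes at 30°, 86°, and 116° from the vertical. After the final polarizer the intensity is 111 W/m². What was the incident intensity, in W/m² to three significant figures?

Unpolarized light through the first polarizer → I₁ = ½ I₀, now polarized at 30°.
I₂ = I₁ cos²(86° − 30°) = 0.5 I₀ · cos²(56°) = 0.1563 I₀.
I₃ = I₂ cos²(116° − 86°) = 0.1563 I₀ · cos²(30°) = 0.1173 I₀.
So 111 W/m² = 0.1173 I₀, giving I₀ = 111/0.1173 = 946.6 W/m².

I₀ ≈ 947 W/m²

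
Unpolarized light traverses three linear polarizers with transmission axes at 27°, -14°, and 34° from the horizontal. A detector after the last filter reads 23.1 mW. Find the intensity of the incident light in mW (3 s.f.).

Unpolarized light through the first polarizer → I₁ = ½ I₀, now polarized at 27°.
I₂ = I₁ cos²(-14° − 27°) = 0.5 I₀ · cos²(41°) = 0.2848 I₀.
I₃ = I₂ cos²(34° + 14°) = 0.2848 I₀ · cos²(48°) = 0.1275 I₀.
So 23.1 mW = 0.1275 I₀, giving I₀ = 23.1/0.1275 = 181.2 mW.

I₀ ≈ 181 mW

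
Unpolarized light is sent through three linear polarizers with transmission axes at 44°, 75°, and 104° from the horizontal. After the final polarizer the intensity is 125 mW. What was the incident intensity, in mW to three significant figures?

I₀ ≈ 445 mW

Unpolarized light through the first polarizer → I₁ = ½ I₀, now polarized at 44°.
I₂ = I₁ cos²(75° − 44°) = 0.5 I₀ · cos²(31°) = 0.3674 I₀.
I₃ = I₂ cos²(104° − 75°) = 0.3674 I₀ · cos²(29°) = 0.281 I₀.
So 125 mW = 0.281 I₀, giving I₀ = 125/0.281 = 444.8 mW.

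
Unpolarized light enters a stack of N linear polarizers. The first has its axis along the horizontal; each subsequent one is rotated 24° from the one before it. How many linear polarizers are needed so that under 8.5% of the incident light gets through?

N = 11

First polarizer halves the unpolarized light: factor 1/2.
Each further stage multiplies by cos²(24°) = 0.8346.
After N polarizers: T = 0.5·0.8346^(N−1). Require T < 0.085 ⇒ N−1 > ln(0.085/0.5)/ln(0.8346) = 9.80, so N−1 ≥ 10 and N = 11.
Check: N=11 gives T = 0.08195 < 0.085; N=10 gives T = 0.0982.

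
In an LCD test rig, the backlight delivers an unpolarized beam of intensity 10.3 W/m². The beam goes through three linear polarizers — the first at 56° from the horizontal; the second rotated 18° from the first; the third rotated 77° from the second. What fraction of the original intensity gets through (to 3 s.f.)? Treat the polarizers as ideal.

Unpolarized light through the first polarizer → I₁ = 10.3 W/m²/2 = 5.15 W/m², polarized at 56°.
I₂ = I₁ · cos²(18°) = 5.15 · 0.9045 = 4.658 W/m².
I₃ = I₂ · cos²(77°) = 4.658 · 0.0506 = 0.2357 W/m².
Transmitted fraction = 0.02289.

I/I₀ ≈ 0.0229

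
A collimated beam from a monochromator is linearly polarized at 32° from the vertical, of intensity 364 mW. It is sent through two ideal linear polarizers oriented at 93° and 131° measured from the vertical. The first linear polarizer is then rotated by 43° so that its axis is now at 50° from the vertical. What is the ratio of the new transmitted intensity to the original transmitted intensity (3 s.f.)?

Before rotation:
By Malus's law, I₁ = I₀ cos²(93° − 32°) = I₀ cos²(61°) = 0.235 I₀.
I₂ = I₁ cos²(131° − 93°) = 0.235 I₀ · cos²(38°) = 0.146 I₀.
After rotation:
I₁ = I₀ cos²(50° − 32°) = I₀ cos²(18°) = 0.9045 I₀.
I₂ = I₁ cos²(131° − 50°) = 0.9045 I₀ · cos²(81°) = 0.02213 I₀.
Ratio = 0.02213 / 0.146 = 0.1517.

I_new/I_old ≈ 0.152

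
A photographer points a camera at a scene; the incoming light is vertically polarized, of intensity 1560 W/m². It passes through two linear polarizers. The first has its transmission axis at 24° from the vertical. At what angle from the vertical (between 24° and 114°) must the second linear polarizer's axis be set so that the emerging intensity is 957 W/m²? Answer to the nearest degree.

θ ≈ 55°

I₁ = I₀ cos²(24° − 0°) = I₀ cos²(24°) = 0.8346 I₀.
Target fraction: 957 / 1560 W/m² = 0.6135 of I₀.
Need I₂/I₀ = 0.6135, so cos²(θ − 24°) = 0.6135 / 0.8346 = 0.7351.
θ − 24° = arccos(√0.7351) = 31.0°, giving θ ≈ 24 + 31.0 = 55.0°.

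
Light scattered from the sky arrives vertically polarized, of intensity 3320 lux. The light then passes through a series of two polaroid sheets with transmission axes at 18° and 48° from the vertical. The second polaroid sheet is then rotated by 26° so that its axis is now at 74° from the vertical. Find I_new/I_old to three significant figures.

Before rotation:
By Malus's law, I₁ = I₀ cos²(18° − 0°) = I₀ cos²(18°) = 0.9045 I₀.
I₂ = I₁ cos²(48° − 18°) = 0.9045 I₀ · cos²(30°) = 0.6784 I₀.
After rotation:
I₁ = I₀ cos²(18° − 0°) = I₀ cos²(18°) = 0.9045 I₀.
I₂ = I₁ cos²(74° − 18°) = 0.9045 I₀ · cos²(56°) = 0.2828 I₀.
Ratio = 0.2828 / 0.6784 = 0.4169.

I_new/I_old ≈ 0.417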